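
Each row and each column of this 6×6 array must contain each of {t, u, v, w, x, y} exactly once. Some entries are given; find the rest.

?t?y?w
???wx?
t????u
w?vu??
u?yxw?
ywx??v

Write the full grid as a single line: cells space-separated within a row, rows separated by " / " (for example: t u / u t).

x t u y v w / v u t w x y / t x w v y u / w y v u t x / u v y x w t / y w x t u v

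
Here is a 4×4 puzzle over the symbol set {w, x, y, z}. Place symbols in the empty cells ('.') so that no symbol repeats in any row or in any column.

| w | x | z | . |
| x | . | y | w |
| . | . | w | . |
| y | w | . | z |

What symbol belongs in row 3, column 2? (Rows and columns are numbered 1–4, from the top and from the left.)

y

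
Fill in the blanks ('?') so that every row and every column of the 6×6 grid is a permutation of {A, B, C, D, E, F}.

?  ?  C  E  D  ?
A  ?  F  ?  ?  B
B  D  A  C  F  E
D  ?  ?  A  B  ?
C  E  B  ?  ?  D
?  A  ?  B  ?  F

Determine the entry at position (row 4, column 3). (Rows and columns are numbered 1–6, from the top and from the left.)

E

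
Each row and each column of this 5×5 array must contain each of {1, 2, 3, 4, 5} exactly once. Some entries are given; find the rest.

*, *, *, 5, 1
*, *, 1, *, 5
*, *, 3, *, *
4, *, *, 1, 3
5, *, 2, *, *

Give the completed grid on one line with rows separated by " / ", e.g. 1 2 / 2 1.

Cell (r1,c3): row 1 has {1,5}; column 3 has {1,2,3} → 4.
Cell (r4,c3): row 4 has {1,3,4}; column 3 has {1,2,3,4} → 5.
Cell (r5,c5): row 5 has {2,5}; column 5 has {1,3,5} → 4.
Cell (r3,c5): row 3 has {3}; column 5 has {1,3,4,5} → 2.
Cell (r4,c2): row 4 has {1,3,4,5}; column 2 is empty so far → 2.
Cell (r5,c4): row 5 has {2,4,5}; column 4 has {1,5} → 3.
Cell (r1,c2): row 1 has {1,4,5}; column 2 has {2} → 3.
Cell (r2,c2): row 2 has {1,5}; column 2 has {2,3} → 4.
Cell (r2,c4): row 2 has {1,4,5}; column 4 has {1,3,5} → 2.
Cell (r3,c1): row 3 has {2,3}; column 1 has {4,5} → 1.
Cell (r3,c2): row 3 has {1,2,3}; column 2 has {2,3,4} → 5.
Cell (r3,c4): row 3 has {1,2,3,5}; column 4 has {1,2,3,5} → 4.
Cell (r5,c2): row 5 has {2,3,4,5}; column 2 has {2,3,4,5} → 1.
Cell (r1,c1): row 1 has {1,3,4,5}; column 1 has {1,4,5} → 2.
Cell (r2,c1): row 2 has {1,2,4,5}; column 1 has {1,2,4,5} → 3.

2 3 4 5 1 / 3 4 1 2 5 / 1 5 3 4 2 / 4 2 5 1 3 / 5 1 2 3 4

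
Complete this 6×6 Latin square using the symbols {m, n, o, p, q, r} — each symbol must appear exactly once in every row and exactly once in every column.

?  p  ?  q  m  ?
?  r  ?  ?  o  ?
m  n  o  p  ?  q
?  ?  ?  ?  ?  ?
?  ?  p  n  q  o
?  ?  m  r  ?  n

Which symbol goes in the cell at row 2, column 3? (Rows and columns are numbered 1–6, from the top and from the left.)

q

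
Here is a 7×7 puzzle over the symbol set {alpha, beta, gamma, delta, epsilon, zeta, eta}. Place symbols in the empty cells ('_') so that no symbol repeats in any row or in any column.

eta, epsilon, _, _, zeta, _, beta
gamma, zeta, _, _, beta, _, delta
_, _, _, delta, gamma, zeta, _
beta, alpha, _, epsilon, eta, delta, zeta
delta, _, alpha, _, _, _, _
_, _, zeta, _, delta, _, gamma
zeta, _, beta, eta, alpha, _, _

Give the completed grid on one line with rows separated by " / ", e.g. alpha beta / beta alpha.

eta epsilon delta gamma zeta alpha beta / gamma zeta epsilon alpha beta eta delta / epsilon beta eta delta gamma zeta alpha / beta alpha gamma epsilon eta delta zeta / delta gamma alpha zeta epsilon beta eta / alpha eta zeta beta delta epsilon gamma / zeta delta beta eta alpha gamma epsilon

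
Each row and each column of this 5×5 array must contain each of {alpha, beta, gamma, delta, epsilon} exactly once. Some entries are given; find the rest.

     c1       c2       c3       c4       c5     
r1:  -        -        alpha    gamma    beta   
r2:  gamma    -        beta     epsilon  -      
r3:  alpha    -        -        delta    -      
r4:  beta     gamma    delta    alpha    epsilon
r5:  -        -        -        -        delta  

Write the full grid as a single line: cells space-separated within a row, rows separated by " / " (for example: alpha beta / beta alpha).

delta epsilon alpha gamma beta / gamma delta beta epsilon alpha / alpha beta epsilon delta gamma / beta gamma delta alpha epsilon / epsilon alpha gamma beta delta

(r2,c5) = alpha
(r3,c5) = gamma
(r5,c1) = epsilon
(r5,c3) = gamma
(r5,c4) = beta
(r1,c1) = delta
(r1,c2) = epsilon
(r2,c2) = delta
(r3,c2) = beta
(r3,c3) = epsilon
(r5,c2) = alpha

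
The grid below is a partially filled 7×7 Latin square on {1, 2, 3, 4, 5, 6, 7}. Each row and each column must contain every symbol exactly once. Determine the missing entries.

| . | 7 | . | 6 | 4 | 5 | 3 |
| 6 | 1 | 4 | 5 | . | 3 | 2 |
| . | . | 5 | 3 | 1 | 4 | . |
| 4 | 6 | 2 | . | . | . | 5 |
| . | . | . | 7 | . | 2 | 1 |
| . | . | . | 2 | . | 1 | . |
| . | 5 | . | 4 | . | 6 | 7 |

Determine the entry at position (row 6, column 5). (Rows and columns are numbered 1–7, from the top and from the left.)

6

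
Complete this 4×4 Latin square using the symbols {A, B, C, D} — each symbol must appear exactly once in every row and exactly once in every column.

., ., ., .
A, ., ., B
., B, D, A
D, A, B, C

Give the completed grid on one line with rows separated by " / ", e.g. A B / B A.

B C A D / A D C B / C B D A / D A B C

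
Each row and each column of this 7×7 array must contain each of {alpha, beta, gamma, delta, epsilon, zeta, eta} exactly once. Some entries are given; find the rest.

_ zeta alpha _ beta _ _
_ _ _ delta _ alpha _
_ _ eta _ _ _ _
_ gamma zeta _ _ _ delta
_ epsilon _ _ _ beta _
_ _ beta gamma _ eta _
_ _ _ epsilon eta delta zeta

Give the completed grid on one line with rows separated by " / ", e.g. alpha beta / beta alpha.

delta zeta alpha eta beta gamma epsilon / gamma eta epsilon delta zeta alpha beta / epsilon beta eta alpha delta zeta gamma / eta gamma zeta beta alpha epsilon delta / alpha epsilon delta zeta gamma beta eta / zeta delta beta gamma epsilon eta alpha / beta alpha gamma epsilon eta delta zeta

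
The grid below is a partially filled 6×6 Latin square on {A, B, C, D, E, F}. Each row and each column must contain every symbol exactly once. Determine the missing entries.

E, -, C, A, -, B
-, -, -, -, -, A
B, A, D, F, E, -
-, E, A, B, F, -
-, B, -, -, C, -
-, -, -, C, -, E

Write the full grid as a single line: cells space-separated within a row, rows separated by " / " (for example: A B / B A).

(r1,c5) = D
(r2,c5) = B
(r3,c6) = C
(r4,c6) = D
(r5,c6) = F
(r6,c5) = A
(r1,c2) = F
(r4,c1) = C
(r5,c3) = E
(r5,c4) = D
(r6,c2) = D
(r2,c2) = C
(r2,c3) = F
(r2,c4) = E
(r5,c1) = A
(r6,c1) = F
(r6,c3) = B
(r2,c1) = D

E F C A D B / D C F E B A / B A D F E C / C E A B F D / A B E D C F / F D B C A E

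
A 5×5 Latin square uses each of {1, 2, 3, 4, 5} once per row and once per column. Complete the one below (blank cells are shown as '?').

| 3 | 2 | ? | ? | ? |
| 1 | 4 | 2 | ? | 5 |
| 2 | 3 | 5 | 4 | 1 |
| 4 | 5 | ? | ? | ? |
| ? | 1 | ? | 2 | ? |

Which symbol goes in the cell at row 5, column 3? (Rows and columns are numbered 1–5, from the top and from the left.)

4

(r1,c5): row 1 has {2,3}; column 5 has {1,5}, so it must be 4.
(r2,c4): row 2 has {1,2,4,5}; column 4 has {2,4}, so it must be 3.
(r4,c4): row 4 has {4,5}; column 4 has {2,3,4}, so it must be 1.
(r5,c1): row 5 has {1,2}; column 1 has {1,2,3,4}, so it must be 5.
(r5,c5): row 5 has {1,2,5}; column 5 has {1,4,5}, so it must be 3.
(r1,c3): row 1 has {2,3,4}; column 3 has {2,5}, so it must be 1.
(r1,c4): row 1 has {1,2,3,4}; column 4 has {1,2,3,4}, so it must be 5.
(r4,c3): row 4 has {1,4,5}; column 3 has {1,2,5}, so it must be 3.
(r4,c5): row 4 has {1,3,4,5}; column 5 has {1,3,4,5}, so it must be 2.
(r5,c3): row 5 has {1,2,3,5}; column 3 has {1,2,3,5}, so it must be 4.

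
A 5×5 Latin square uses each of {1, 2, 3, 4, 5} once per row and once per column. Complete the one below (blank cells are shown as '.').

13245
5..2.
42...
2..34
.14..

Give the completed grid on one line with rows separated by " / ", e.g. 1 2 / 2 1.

1 3 2 4 5 / 5 4 3 2 1 / 4 2 5 1 3 / 2 5 1 3 4 / 3 1 4 5 2

(r2,c2) = 4
(r4,c2) = 5
(r4,c3) = 1
(r5,c1) = 3
(r5,c4) = 5
(r5,c5) = 2
(r2,c3) = 3
(r2,c5) = 1
(r3,c3) = 5
(r3,c4) = 1
(r3,c5) = 3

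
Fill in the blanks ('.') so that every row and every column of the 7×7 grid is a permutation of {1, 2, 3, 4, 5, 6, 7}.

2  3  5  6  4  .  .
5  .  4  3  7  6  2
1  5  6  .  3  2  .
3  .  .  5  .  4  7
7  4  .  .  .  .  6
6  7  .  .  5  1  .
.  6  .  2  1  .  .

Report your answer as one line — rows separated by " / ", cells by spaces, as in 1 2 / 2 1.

2 3 5 6 4 7 1 / 5 1 4 3 7 6 2 / 1 5 6 7 3 2 4 / 3 2 1 5 6 4 7 / 7 4 3 1 2 5 6 / 6 7 2 4 5 1 3 / 4 6 7 2 1 3 5

row 1 has {2,3,4,5,6}; column 6 has {1,2,4,6} — only 7 is left for (r1,c6).
row 1 has {2,3,4,5,6,7}; column 7 has {2,6,7} — only 1 is left for (r1,c7).
row 2 has {2,3,4,5,6,7}; column 2 has {3,4,5,6,7} — only 1 is left for (r2,c2).
row 3 has {1,2,3,5,6}; column 7 has {1,2,6,7} — only 4 is left for (r3,c7).
row 4 has {3,4,5,7}; column 2 has {1,3,4,5,6,7} — only 2 is left for (r4,c2).
row 4 has {2,3,4,5,7}; column 3 has {4,5,6} — only 1 is left for (r4,c3).
row 4 has {1,2,3,4,5,7}; column 5 has {1,3,4,5,7} — only 6 is left for (r4,c5).
row 5 has {4,6,7}; column 4 has {2,3,5,6} — only 1 is left for (r5,c4).
row 5 has {1,4,6,7}; column 5 has {1,3,4,5,6,7} — only 2 is left for (r5,c5).
row 6 has {1,5,6,7}; column 4 has {1,2,3,5,6} — only 4 is left for (r6,c4).
row 6 has {1,4,5,6,7}; column 7 has {1,2,4,6,7} — only 3 is left for (r6,c7).
row 7 has {1,2,6}; column 1 has {1,2,3,5,6,7} — only 4 is left for (r7,c1).
row 7 has {1,2,4,6}; column 7 has {1,2,3,4,6,7} — only 5 is left for (r7,c7).
row 3 has {1,2,3,4,5,6}; column 4 has {1,2,3,4,5,6} — only 7 is left for (r3,c4).
row 5 has {1,2,4,6,7}; column 3 has {1,4,5,6} — only 3 is left for (r5,c3).
row 5 has {1,2,3,4,6,7}; column 6 has {1,2,4,6,7} — only 5 is left for (r5,c6).
row 6 has {1,3,4,5,6,7}; column 3 has {1,3,4,5,6} — only 2 is left for (r6,c3).
row 7 has {1,2,4,5,6}; column 3 has {1,2,3,4,5,6} — only 7 is left for (r7,c3).
row 7 has {1,2,4,5,6,7}; column 6 has {1,2,4,5,6,7} — only 3 is left for (r7,c6).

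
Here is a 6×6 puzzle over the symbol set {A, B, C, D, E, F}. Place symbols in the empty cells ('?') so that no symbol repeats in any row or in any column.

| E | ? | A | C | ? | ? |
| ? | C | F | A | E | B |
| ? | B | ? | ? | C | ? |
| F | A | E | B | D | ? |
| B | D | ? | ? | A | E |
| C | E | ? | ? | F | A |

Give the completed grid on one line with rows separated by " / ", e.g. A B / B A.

Cell (r1,c2): row 1 has {A,C,E}; column 2 has {A,B,C,D,E} → F.
Cell (r1,c5): row 1 has {A,C,E,F}; column 5 has {A,C,D,E,F} → B.
Cell (r1,c6): row 1 has {A,B,C,E,F}; column 6 has {A,B,E} → D.
Cell (r2,c1): row 2 has {A,B,C,E,F}; column 1 has {B,C,E,F} → D.
Cell (r3,c1): row 3 has {B,C}; column 1 has {B,C,D,E,F} → A.
Cell (r3,c3): row 3 has {A,B,C}; column 3 has {A,E,F} → D.
Cell (r3,c6): row 3 has {A,B,C,D}; column 6 has {A,B,D,E} → F.
Cell (r4,c6): row 4 has {A,B,D,E,F}; column 6 has {A,B,D,E,F} → C.
Cell (r5,c3): row 5 has {A,B,D,E}; column 3 has {A,D,E,F} → C.
Cell (r5,c4): row 5 has {A,B,C,D,E}; column 4 has {A,B,C} → F.
Cell (r6,c3): row 6 has {A,C,E,F}; column 3 has {A,C,D,E,F} → B.
Cell (r6,c4): row 6 has {A,B,C,E,F}; column 4 has {A,B,C,F} → D.
Cell (r3,c4): row 3 has {A,B,C,D,F}; column 4 has {A,B,C,D,F} → E.

E F A C B D / D C F A E B / A B D E C F / F A E B D C / B D C F A E / C E B D F A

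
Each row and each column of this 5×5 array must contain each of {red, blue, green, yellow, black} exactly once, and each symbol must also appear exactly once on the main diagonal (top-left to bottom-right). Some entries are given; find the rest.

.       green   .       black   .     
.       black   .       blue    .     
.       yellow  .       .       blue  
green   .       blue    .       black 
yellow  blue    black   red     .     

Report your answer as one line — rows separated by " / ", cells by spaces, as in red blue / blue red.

(r2,c1) = red
(r3,c1) = black
(r3,c4) = green
(r4,c2) = red
(r4,c4) = yellow
(r5,c5) = green
(r1,c1) = blue
(r2,c5) = yellow
(r3,c3) = red
(r1,c3) = yellow
(r1,c5) = red
(r2,c3) = green

blue green yellow black red / red black green blue yellow / black yellow red green blue / green red blue yellow black / yellow blue black red green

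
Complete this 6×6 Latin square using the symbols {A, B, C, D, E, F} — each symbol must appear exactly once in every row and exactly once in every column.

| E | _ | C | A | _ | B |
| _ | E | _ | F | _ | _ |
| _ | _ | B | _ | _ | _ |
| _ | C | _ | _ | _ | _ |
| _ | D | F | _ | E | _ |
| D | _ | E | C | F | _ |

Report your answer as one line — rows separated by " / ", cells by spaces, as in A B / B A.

(r1,c2) = F
(r1,c5) = D
(r3,c2) = A
(r3,c5) = C
(r5,c4) = B
(r6,c2) = B
(r6,c6) = A
(r3,c1) = F
(r5,c6) = C
(r2,c6) = D
(r3,c6) = E
(r4,c6) = F
(r5,c1) = A
(r2,c3) = A
(r2,c5) = B
(r3,c4) = D
(r4,c1) = B
(r4,c3) = D
(r4,c4) = E
(r4,c5) = A
(r2,c1) = C

E F C A D B / C E A F B D / F A B D C E / B C D E A F / A D F B E C / D B E C F A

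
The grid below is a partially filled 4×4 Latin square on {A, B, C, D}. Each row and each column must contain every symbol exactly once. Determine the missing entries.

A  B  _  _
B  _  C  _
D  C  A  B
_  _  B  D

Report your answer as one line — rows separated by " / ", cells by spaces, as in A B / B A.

(r1,c3) = D
(r1,c4) = C
(r2,c4) = A
(r4,c1) = C
(r4,c2) = A
(r2,c2) = D

A B D C / B D C A / D C A B / C A B D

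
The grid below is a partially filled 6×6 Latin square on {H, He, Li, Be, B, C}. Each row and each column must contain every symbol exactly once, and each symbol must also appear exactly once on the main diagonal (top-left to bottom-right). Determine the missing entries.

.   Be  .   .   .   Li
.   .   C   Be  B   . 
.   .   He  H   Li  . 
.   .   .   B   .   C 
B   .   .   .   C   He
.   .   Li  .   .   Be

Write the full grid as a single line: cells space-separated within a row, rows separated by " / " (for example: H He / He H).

H Be B C He Li / He Li C Be B H / Be C He H Li B / Li He H B Be C / B H Be Li C He / C B Li He H Be

(r1,c1) = H
(r1,c3) = B
(r1,c5) = He
(r2,c2) = Li
(r2,c6) = H
(r3,c6) = B
(r5,c2) = H
(r5,c3) = Be
(r5,c4) = Li
(r6,c5) = H
(r1,c4) = C
(r2,c1) = He
(r3,c2) = C
(r4,c2) = He
(r4,c3) = H
(r4,c5) = Be
(r6,c1) = C
(r6,c2) = B
(r6,c4) = He
(r3,c1) = Be
(r4,c1) = Li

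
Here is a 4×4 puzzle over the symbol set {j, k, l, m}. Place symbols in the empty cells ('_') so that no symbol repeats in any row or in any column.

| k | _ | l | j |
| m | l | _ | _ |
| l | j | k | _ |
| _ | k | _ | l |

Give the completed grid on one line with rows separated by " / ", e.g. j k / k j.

k m l j / m l j k / l j k m / j k m l

(r1,c2): row 1 has {j,k,l}; column 2 has {j,k,l}, so it must be m.
(r2,c3): row 2 has {l,m}; column 3 has {k,l}, so it must be j.
(r2,c4): row 2 has {j,l,m}; column 4 has {j,l}, so it must be k.
(r3,c4): row 3 has {j,k,l}; column 4 has {j,k,l}, so it must be m.
(r4,c1): row 4 has {k,l}; column 1 has {k,l,m}, so it must be j.
(r4,c3): row 4 has {j,k,l}; column 3 has {j,k,l}, so it must be m.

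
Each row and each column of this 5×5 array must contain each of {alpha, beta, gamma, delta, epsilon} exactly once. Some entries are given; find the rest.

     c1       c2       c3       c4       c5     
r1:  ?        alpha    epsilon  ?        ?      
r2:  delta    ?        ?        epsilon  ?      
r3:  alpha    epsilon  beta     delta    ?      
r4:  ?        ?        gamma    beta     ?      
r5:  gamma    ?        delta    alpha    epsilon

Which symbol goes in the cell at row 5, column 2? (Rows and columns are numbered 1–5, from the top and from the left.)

beta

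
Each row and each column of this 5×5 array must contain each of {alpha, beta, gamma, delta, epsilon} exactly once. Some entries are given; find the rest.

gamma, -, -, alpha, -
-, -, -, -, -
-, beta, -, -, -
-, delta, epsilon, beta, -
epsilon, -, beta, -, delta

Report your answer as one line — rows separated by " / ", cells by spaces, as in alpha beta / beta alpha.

gamma epsilon delta alpha beta / beta gamma alpha delta epsilon / delta beta gamma epsilon alpha / alpha delta epsilon beta gamma / epsilon alpha beta gamma delta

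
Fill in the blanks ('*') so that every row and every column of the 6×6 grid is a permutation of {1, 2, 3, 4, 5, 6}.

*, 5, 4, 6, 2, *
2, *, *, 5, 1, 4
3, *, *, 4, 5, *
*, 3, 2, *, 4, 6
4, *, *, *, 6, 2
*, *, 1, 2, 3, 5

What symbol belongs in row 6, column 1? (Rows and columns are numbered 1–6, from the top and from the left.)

6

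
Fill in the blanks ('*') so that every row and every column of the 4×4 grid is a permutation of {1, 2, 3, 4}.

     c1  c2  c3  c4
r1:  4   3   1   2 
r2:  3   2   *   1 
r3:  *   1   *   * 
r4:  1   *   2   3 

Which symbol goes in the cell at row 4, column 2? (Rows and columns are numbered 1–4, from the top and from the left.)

At row 2, column 3: row 2 has {1,2,3}; column 3 has {1,2}; that leaves 4.
At row 3, column 1: row 3 has {1}; column 1 has {1,3,4}; that leaves 2.
At row 3, column 3: row 3 has {1,2}; column 3 has {1,2,4}; that leaves 3.
At row 3, column 4: row 3 has {1,2,3}; column 4 has {1,2,3}; that leaves 4.
At row 4, column 2: row 4 has {1,2,3}; column 2 has {1,2,3}; that leaves 4.

4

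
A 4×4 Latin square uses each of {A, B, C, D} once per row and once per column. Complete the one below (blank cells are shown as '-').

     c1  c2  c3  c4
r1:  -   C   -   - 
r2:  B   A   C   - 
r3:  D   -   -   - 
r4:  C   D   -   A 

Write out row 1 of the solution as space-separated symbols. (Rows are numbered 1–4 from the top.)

(r1,c1) = A
(r2,c4) = D
(r3,c2) = B
(r3,c3) = A
(r3,c4) = C
(r4,c3) = B
(r1,c3) = D
(r1,c4) = B

A C D B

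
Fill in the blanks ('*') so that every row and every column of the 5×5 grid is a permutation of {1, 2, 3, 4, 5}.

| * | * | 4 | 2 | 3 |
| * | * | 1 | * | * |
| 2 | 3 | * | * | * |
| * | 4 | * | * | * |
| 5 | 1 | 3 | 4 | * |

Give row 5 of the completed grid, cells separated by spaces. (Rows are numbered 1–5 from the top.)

row 1 has {2,3,4}; column 1 has {2,5} — only 1 is left for (r1,c1).
row 1 has {1,2,3,4}; column 2 has {1,3,4} — only 5 is left for (r1,c2).
row 2 has {1}; column 2 has {1,3,4,5} — only 2 is left for (r2,c2).
row 3 has {2,3}; column 3 has {1,3,4} — only 5 is left for (r3,c3).
row 3 has {2,3,5}; column 4 has {2,4} — only 1 is left for (r3,c4).
row 3 has {1,2,3,5}; column 5 has {3} — only 4 is left for (r3,c5).
row 4 has {4}; column 1 has {1,2,5} — only 3 is left for (r4,c1).
row 4 has {3,4}; column 3 has {1,3,4,5} — only 2 is left for (r4,c3).
row 4 has {2,3,4}; column 4 has {1,2,4} — only 5 is left for (r4,c4).
row 4 has {2,3,4,5}; column 5 has {3,4} — only 1 is left for (r4,c5).
row 5 has {1,3,4,5}; column 5 has {1,3,4} — only 2 is left for (r5,c5).

5 1 3 4 2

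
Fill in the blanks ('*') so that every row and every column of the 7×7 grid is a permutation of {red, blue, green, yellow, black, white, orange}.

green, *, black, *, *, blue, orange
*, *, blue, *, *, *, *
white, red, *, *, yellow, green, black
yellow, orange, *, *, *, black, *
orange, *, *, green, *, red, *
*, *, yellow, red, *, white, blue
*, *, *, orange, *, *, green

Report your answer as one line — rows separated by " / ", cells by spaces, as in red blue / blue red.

green white black yellow red blue orange / red yellow blue black green orange white / white red orange blue yellow green black / yellow orange green white blue black red / orange blue white green black red yellow / black green yellow red orange white blue / blue black red orange white yellow green

(r3,c3) = orange
(r3,c4) = blue
(r4,c4) = white
(r4,c7) = red
(r5,c3) = white
(r5,c7) = yellow
(r6,c1) = black
(r6,c2) = green
(r6,c5) = orange
(r7,c3) = red
(r7,c6) = yellow
(r1,c4) = yellow
(r2,c1) = red
(r2,c4) = black
(r2,c6) = orange
(r2,c7) = white
(r4,c3) = green
(r4,c5) = blue
(r5,c5) = black
(r7,c1) = blue
(r7,c5) = white
(r1,c2) = white
(r1,c5) = red
(r2,c2) = yellow
(r2,c5) = green
(r5,c2) = blue
(r7,c2) = black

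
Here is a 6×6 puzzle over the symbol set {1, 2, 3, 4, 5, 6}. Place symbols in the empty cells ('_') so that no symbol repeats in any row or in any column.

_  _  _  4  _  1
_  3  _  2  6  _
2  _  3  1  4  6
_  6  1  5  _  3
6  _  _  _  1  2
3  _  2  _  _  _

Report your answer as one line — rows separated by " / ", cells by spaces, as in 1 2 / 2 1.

5 2 6 4 3 1 / 1 3 4 2 6 5 / 2 5 3 1 4 6 / 4 6 1 5 2 3 / 6 4 5 3 1 2 / 3 1 2 6 5 4

Cell (r1,c1): row 1 has {1,4}; column 1 has {2,3,6} → 5.
Cell (r1,c2): row 1 has {1,4,5}; column 2 has {3,6} → 2.
Cell (r1,c3): row 1 has {1,2,4,5}; column 3 has {1,2,3} → 6.
Cell (r1,c5): row 1 has {1,2,4,5,6}; column 5 has {1,4,6} → 3.
Cell (r3,c2): row 3 has {1,2,3,4,6}; column 2 has {2,3,6} → 5.
Cell (r4,c1): row 4 has {1,3,5,6}; column 1 has {2,3,5,6} → 4.
Cell (r4,c5): row 4 has {1,3,4,5,6}; column 5 has {1,3,4,6} → 2.
Cell (r5,c2): row 5 has {1,2,6}; column 2 has {2,3,5,6} → 4.
Cell (r5,c3): row 5 has {1,2,4,6}; column 3 has {1,2,3,6} → 5.
Cell (r5,c4): row 5 has {1,2,4,5,6}; column 4 has {1,2,4,5} → 3.
Cell (r6,c2): row 6 has {2,3}; column 2 has {2,3,4,5,6} → 1.
Cell (r6,c4): row 6 has {1,2,3}; column 4 has {1,2,3,4,5} → 6.
Cell (r6,c5): row 6 has {1,2,3,6}; column 5 has {1,2,3,4,6} → 5.
Cell (r6,c6): row 6 has {1,2,3,5,6}; column 6 has {1,2,3,6} → 4.
Cell (r2,c1): row 2 has {2,3,6}; column 1 has {2,3,4,5,6} → 1.
Cell (r2,c3): row 2 has {1,2,3,6}; column 3 has {1,2,3,5,6} → 4.
Cell (r2,c6): row 2 has {1,2,3,4,6}; column 6 has {1,2,3,4,6} → 5.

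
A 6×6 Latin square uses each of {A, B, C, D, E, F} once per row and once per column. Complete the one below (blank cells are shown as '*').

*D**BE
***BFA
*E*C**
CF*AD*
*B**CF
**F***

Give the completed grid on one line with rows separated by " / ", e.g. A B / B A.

Cell (r1,c4): row 1 has {B,D,E}; column 4 has {A,B,C} → F.
Cell (r2,c2): row 2 has {A,B,F}; column 2 has {B,D,E,F} → C.
Cell (r3,c5): row 3 has {C,E}; column 5 has {B,C,D,F} → A.
Cell (r4,c6): row 4 has {A,C,D,F}; column 6 has {A,E,F} → B.
Cell (r6,c2): row 6 has {F}; column 2 has {B,C,D,E,F} → A.
Cell (r6,c5): row 6 has {A,F}; column 5 has {A,B,C,D,F} → E.
Cell (r1,c1): row 1 has {B,D,E,F}; column 1 has {C} → A.
Cell (r1,c3): row 1 has {A,B,D,E,F}; column 3 has {F} → C.
Cell (r3,c6): row 3 has {A,C,E}; column 6 has {A,B,E,F} → D.
Cell (r4,c3): row 4 has {A,B,C,D,F}; column 3 has {C,F} → E.
Cell (r6,c4): row 6 has {A,E,F}; column 4 has {A,B,C,F} → D.
Cell (r6,c6): row 6 has {A,D,E,F}; column 6 has {A,B,D,E,F} → C.
Cell (r2,c3): row 2 has {A,B,C,F}; column 3 has {C,E,F} → D.
Cell (r3,c3): row 3 has {A,C,D,E}; column 3 has {C,D,E,F} → B.
Cell (r5,c3): row 5 has {B,C,F}; column 3 has {B,C,D,E,F} → A.
Cell (r5,c4): row 5 has {A,B,C,F}; column 4 has {A,B,C,D,F} → E.
Cell (r6,c1): row 6 has {A,C,D,E,F}; column 1 has {A,C} → B.
Cell (r2,c1): row 2 has {A,B,C,D,F}; column 1 has {A,B,C} → E.
Cell (r3,c1): row 3 has {A,B,C,D,E}; column 1 has {A,B,C,E} → F.
Cell (r5,c1): row 5 has {A,B,C,E,F}; column 1 has {A,B,C,E,F} → D.

A D C F B E / E C D B F A / F E B C A D / C F E A D B / D B A E C F / B A F D E C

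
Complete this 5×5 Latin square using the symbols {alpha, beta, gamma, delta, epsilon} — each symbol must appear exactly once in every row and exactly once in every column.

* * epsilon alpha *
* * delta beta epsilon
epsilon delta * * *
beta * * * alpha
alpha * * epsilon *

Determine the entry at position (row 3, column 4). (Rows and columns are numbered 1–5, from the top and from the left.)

(r2,c1) = gamma
(r2,c2) = alpha
(r3,c4) = gamma

gamma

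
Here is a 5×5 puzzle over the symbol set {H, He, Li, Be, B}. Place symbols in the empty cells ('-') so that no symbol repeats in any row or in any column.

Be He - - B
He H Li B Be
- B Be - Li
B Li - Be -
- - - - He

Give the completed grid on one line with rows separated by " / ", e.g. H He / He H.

Cell (r1,c3): row 1 has {He,Be,B}; column 3 has {Li,Be} → H.
Cell (r1,c4): row 1 has {H,He,Be,B}; column 4 has {Be,B} → Li.
Cell (r3,c1): row 3 has {Li,Be,B}; column 1 has {He,Be,B} → H.
Cell (r3,c4): row 3 has {H,Li,Be,B}; column 4 has {Li,Be,B} → He.
Cell (r4,c3): row 4 has {Li,Be,B}; column 3 has {H,Li,Be} → He.
Cell (r4,c5): row 4 has {He,Li,Be,B}; column 5 has {He,Li,Be,B} → H.
Cell (r5,c1): row 5 has {He}; column 1 has {H,He,Be,B} → Li.
Cell (r5,c2): row 5 has {He,Li}; column 2 has {H,He,Li,B} → Be.
Cell (r5,c3): row 5 has {He,Li,Be}; column 3 has {H,He,Li,Be} → B.
Cell (r5,c4): row 5 has {He,Li,Be,B}; column 4 has {He,Li,Be,B} → H.

Be He H Li B / He H Li B Be / H B Be He Li / B Li He Be H / Li Be B H He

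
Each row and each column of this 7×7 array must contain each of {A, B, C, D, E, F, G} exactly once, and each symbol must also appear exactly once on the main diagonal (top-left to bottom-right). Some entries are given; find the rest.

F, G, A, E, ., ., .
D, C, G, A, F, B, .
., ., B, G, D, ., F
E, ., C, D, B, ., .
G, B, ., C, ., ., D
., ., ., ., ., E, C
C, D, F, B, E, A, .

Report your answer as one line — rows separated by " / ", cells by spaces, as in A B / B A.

(r1,c5): row 1 has {A,E,F,G}; column 5 has {B,D,E,F}, so it must be C.
(r1,c6): row 1 has {A,C,E,F,G}; column 6 has {A,B,E}, so it must be D.
(r1,c7): row 1 has {A,C,D,E,F,G}; column 7 has {C,D,F}, so it must be B.
(r2,c7): row 2 has {A,B,C,D,F,G}; column 7 has {B,C,D,F}, so it must be E.
(r3,c1): row 3 has {B,D,F,G}; column 1 has {C,D,E,F,G}, so it must be A.
(r3,c2): row 3 has {A,B,D,F,G}; column 2 has {B,C,D,G}, so it must be E.
(r3,c6): row 3 has {A,B,D,E,F,G}; column 6 has {A,B,D,E}, so it must be C.
(r5,c3): row 5 has {B,C,D,G}; column 3 has {A,B,C,F,G}, so it must be E.
(r5,c5): row 5 has {B,C,D,E,G}; column 5 has {B,C,D,E,F}; the diagonal has {B,C,D,E,F}, so it must be A.
(r5,c6): row 5 has {A,B,C,D,E,G}; column 6 has {A,B,C,D,E}, so it must be F.
(r6,c1): row 6 has {C,E}; column 1 has {A,C,D,E,F,G}, so it must be B.
(r6,c3): row 6 has {B,C,E}; column 3 has {A,B,C,E,F,G}, so it must be D.
(r6,c4): row 6 has {B,C,D,E}; column 4 has {A,B,C,D,E,G}, so it must be F.
(r6,c5): row 6 has {B,C,D,E,F}; column 5 has {A,B,C,D,E,F}, so it must be G.
(r7,c7): row 7 has {A,B,C,D,E,F}; column 7 has {B,C,D,E,F}; the diagonal has {A,B,C,D,E,F}, so it must be G.
(r4,c6): row 4 has {B,C,D,E}; column 6 has {A,B,C,D,E,F}, so it must be G.
(r4,c7): row 4 has {B,C,D,E,G}; column 7 has {B,C,D,E,F,G}, so it must be A.
(r6,c2): row 6 has {B,C,D,E,F,G}; column 2 has {B,C,D,E,G}, so it must be A.
(r4,c2): row 4 has {A,B,C,D,E,G}; column 2 has {A,B,C,D,E,G}, so it must be F.

F G A E C D B / D C G A F B E / A E B G D C F / E F C D B G A / G B E C A F D / B A D F G E C / C D F B E A G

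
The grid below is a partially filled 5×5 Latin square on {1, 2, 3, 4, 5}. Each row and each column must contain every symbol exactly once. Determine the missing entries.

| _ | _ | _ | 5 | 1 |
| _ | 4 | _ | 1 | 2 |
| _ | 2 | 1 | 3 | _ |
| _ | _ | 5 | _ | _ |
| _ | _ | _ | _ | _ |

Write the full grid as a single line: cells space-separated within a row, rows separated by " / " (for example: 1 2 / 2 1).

(r1,c2): row 1 has {1,5}; column 2 has {2,4}, so it must be 3.
(r2,c3): row 2 has {1,2,4}; column 3 has {1,5}, so it must be 3.
(r4,c2): row 4 has {5}; column 2 has {2,3,4}, so it must be 1.
(r5,c2): row 5 is empty so far; column 2 has {1,2,3,4}, so it must be 5.
(r2,c1): row 2 has {1,2,3,4}; column 1 is empty so far, so it must be 5.
(r3,c1): row 3 has {1,2,3}; column 1 has {5}, so it must be 4.
(r3,c5): row 3 has {1,2,3,4}; column 5 has {1,2}, so it must be 5.
(r1,c1): row 1 has {1,3,5}; column 1 has {4,5}, so it must be 2.
(r1,c3): row 1 has {1,2,3,5}; column 3 has {1,3,5}, so it must be 4.
(r4,c1): row 4 has {1,5}; column 1 has {2,4,5}, so it must be 3.
(r4,c5): row 4 has {1,3,5}; column 5 has {1,2,5}, so it must be 4.
(r5,c1): row 5 has {5}; column 1 has {2,3,4,5}, so it must be 1.
(r5,c3): row 5 has {1,5}; column 3 has {1,3,4,5}, so it must be 2.
(r5,c4): row 5 has {1,2,5}; column 4 has {1,3,5}, so it must be 4.
(r5,c5): row 5 has {1,2,4,5}; column 5 has {1,2,4,5}, so it must be 3.
(r4,c4): row 4 has {1,3,4,5}; column 4 has {1,3,4,5}, so it must be 2.

2 3 4 5 1 / 5 4 3 1 2 / 4 2 1 3 5 / 3 1 5 2 4 / 1 5 2 4 3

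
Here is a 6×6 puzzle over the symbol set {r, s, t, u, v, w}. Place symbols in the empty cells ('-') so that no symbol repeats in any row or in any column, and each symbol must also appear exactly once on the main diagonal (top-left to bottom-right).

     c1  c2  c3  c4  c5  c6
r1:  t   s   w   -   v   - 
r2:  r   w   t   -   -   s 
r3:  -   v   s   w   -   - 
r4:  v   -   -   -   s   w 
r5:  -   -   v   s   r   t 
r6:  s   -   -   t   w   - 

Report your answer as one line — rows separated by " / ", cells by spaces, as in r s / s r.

t s w r v u / r w t v u s / u v s w t r / v t r u s w / w u v s r t / s r u t w v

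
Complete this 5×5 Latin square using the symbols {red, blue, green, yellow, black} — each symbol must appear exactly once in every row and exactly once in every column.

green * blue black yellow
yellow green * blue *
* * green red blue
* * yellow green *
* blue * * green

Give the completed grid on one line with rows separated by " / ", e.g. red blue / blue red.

green red blue black yellow / yellow green red blue black / black yellow green red blue / blue black yellow green red / red blue black yellow green

At row 1, column 2: row 1 has {blue,green,yellow,black}; column 2 has {blue,green}; that leaves red.
At row 3, column 1: row 3 has {red,blue,green}; column 1 has {green,yellow}; that leaves black.
At row 3, column 2: row 3 has {red,blue,green,black}; column 2 has {red,blue,green}; that leaves yellow.
At row 4, column 2: row 4 has {green,yellow}; column 2 has {red,blue,green,yellow}; that leaves black.
At row 4, column 5: row 4 has {green,yellow,black}; column 5 has {blue,green,yellow}; that leaves red.
At row 5, column 1: row 5 has {blue,green}; column 1 has {green,yellow,black}; that leaves red.
At row 5, column 3: row 5 has {red,blue,green}; column 3 has {blue,green,yellow}; that leaves black.
At row 5, column 4: row 5 has {red,blue,green,black}; column 4 has {red,blue,green,black}; that leaves yellow.
At row 2, column 3: row 2 has {blue,green,yellow}; column 3 has {blue,green,yellow,black}; that leaves red.
At row 2, column 5: row 2 has {red,blue,green,yellow}; column 5 has {red,blue,green,yellow}; that leaves black.
At row 4, column 1: row 4 has {red,green,yellow,black}; column 1 has {red,green,yellow,black}; that leaves blue.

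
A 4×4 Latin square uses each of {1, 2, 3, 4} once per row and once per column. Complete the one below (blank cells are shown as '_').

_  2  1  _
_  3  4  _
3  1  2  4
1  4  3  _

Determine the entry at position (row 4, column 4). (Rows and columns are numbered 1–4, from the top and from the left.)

row 1 has {1,2}; column 1 has {1,3} — only 4 is left for (r1,c1).
row 1 has {1,2,4}; column 4 has {4} — only 3 is left for (r1,c4).
row 2 has {3,4}; column 1 has {1,3,4} — only 2 is left for (r2,c1).
row 2 has {2,3,4}; column 4 has {3,4} — only 1 is left for (r2,c4).
row 4 has {1,3,4}; column 4 has {1,3,4} — only 2 is left for (r4,c4).

2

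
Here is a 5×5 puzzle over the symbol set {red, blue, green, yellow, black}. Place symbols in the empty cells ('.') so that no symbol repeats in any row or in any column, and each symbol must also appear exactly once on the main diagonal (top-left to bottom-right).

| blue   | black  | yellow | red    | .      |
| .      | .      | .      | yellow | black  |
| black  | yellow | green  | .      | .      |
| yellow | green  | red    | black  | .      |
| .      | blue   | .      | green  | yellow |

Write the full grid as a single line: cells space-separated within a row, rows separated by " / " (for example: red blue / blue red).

blue black yellow red green / green red blue yellow black / black yellow green blue red / yellow green red black blue / red blue black green yellow

(r1,c5): row 1 has {red,blue,yellow,black}; column 5 has {yellow,black}, so it must be green.
(r2,c2): row 2 has {yellow,black}; column 2 has {blue,green,yellow,black}; the diagonal has {blue,green,yellow,black}, so it must be red.
(r2,c3): row 2 has {red,yellow,black}; column 3 has {red,green,yellow}, so it must be blue.
(r3,c4): row 3 has {green,yellow,black}; column 4 has {red,green,yellow,black}, so it must be blue.
(r3,c5): row 3 has {blue,green,yellow,black}; column 5 has {green,yellow,black}, so it must be red.
(r4,c5): row 4 has {red,green,yellow,black}; column 5 has {red,green,yellow,black}, so it must be blue.
(r5,c1): row 5 has {blue,green,yellow}; column 1 has {blue,yellow,black}, so it must be red.
(r5,c3): row 5 has {red,blue,green,yellow}; column 3 has {red,blue,green,yellow}, so it must be black.
(r2,c1): row 2 has {red,blue,yellow,black}; column 1 has {red,blue,yellow,black}, so it must be green.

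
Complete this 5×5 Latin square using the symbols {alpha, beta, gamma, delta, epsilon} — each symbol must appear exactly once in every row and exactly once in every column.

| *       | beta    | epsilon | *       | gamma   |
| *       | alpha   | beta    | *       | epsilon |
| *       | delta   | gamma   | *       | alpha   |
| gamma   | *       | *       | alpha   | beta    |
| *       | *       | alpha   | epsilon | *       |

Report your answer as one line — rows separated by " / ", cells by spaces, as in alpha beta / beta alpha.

alpha beta epsilon delta gamma / delta alpha beta gamma epsilon / epsilon delta gamma beta alpha / gamma epsilon delta alpha beta / beta gamma alpha epsilon delta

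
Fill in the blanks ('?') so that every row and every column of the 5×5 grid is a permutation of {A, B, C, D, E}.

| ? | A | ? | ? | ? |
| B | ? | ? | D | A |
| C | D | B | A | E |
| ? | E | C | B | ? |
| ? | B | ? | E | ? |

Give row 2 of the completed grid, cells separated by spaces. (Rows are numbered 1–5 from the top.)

B C E D A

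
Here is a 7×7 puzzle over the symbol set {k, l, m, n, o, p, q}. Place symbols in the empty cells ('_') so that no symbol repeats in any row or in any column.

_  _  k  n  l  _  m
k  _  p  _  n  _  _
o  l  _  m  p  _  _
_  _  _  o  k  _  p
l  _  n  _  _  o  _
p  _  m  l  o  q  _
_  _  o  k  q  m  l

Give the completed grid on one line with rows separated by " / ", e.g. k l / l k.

q o k n l p m / k m p q n l o / o l q m p k n / m q l o k n p / l k n p m o q / p n m l o q k / n p o k q m l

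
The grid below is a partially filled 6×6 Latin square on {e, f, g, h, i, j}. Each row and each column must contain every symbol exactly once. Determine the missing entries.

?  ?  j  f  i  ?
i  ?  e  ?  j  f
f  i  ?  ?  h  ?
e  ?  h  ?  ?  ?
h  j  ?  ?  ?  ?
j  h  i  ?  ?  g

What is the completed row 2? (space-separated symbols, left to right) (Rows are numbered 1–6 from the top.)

i g e h j f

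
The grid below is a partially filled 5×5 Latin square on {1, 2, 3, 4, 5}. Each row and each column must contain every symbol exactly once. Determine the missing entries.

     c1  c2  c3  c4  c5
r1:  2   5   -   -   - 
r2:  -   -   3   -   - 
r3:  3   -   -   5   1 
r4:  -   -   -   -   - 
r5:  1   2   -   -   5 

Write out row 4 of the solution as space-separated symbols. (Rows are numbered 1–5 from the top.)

4 3 5 1 2

(r3,c2) = 4
(r3,c3) = 2
(r5,c3) = 4
(r5,c4) = 3
(r1,c3) = 1
(r1,c4) = 4
(r1,c5) = 3
(r2,c2) = 1
(r2,c4) = 2
(r2,c5) = 4
(r4,c2) = 3
(r4,c3) = 5
(r4,c4) = 1
(r4,c5) = 2
(r2,c1) = 5
(r4,c1) = 4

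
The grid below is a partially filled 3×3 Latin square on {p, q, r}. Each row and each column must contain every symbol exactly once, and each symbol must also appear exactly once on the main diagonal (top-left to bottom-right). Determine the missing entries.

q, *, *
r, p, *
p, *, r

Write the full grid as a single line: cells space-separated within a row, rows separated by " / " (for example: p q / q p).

q r p / r p q / p q r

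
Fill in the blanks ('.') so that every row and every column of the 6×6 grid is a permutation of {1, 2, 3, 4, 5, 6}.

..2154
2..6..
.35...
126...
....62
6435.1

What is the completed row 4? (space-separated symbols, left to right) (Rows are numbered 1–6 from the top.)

(r1,c1) = 3
(r1,c2) = 6
(r3,c1) = 4
(r3,c4) = 2
(r3,c5) = 1
(r3,c6) = 6
(r5,c1) = 5
(r5,c2) = 1
(r5,c3) = 4
(r5,c4) = 3
(r6,c5) = 2
(r2,c2) = 5
(r2,c3) = 1
(r2,c6) = 3
(r4,c4) = 4
(r4,c5) = 3
(r4,c6) = 5

1 2 6 4 3 5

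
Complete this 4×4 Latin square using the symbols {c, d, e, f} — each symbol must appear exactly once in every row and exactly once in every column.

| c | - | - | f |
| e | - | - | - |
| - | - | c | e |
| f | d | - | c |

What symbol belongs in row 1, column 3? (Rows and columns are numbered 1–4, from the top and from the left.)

(r1,c2) = e
(r1,c3) = d

d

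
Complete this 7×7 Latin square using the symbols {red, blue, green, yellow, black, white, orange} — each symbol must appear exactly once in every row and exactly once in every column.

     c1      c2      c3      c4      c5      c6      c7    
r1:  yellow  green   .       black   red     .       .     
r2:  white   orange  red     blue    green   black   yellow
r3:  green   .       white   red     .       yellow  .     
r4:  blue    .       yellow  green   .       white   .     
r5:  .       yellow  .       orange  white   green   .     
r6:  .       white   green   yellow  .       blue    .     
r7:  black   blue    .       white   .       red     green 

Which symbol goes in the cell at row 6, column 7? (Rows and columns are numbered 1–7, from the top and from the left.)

(r1,c6) = orange
(r3,c2) = black
(r4,c2) = red
(r5,c1) = red
(r6,c1) = orange
(r6,c5) = black
(r6,c7) = red

red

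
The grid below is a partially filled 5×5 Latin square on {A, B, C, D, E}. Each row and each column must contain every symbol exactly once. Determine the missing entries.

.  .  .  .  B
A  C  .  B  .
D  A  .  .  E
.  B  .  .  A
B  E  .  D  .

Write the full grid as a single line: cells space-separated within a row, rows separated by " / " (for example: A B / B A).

E D C A B / A C E B D / D A B C E / C B D E A / B E A D C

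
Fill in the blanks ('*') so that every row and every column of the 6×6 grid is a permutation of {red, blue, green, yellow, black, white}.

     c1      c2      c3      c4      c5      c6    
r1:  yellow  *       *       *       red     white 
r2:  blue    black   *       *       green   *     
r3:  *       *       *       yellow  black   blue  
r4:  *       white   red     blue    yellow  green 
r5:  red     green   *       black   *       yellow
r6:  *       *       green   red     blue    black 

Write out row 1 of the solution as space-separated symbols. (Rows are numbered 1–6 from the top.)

row 1 has {red,yellow,white}; column 2 has {green,black,white} — only blue is left for (r1,c2).
row 1 has {red,blue,yellow,white}; column 3 has {red,green} — only black is left for (r1,c3).
row 1 has {red,blue,yellow,black,white}; column 4 has {red,blue,yellow,black} — only green is left for (r1,c4).

yellow blue black green red white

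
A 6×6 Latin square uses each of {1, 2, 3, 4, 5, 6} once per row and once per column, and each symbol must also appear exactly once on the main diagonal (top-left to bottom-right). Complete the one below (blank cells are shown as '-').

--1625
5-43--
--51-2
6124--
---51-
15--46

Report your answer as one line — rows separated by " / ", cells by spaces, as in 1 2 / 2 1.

3 4 1 6 2 5 / 5 2 4 3 6 1 / 4 6 5 1 3 2 / 6 1 2 4 5 3 / 2 3 6 5 1 4 / 1 5 3 2 4 6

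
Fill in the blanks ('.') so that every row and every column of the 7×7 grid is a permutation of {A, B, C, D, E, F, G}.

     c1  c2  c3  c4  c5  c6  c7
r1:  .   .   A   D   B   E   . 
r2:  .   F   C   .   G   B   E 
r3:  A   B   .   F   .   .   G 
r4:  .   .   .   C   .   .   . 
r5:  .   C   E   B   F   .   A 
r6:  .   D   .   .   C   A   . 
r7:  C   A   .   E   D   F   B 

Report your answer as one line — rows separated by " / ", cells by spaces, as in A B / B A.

F G A D B E C / D F C A G B E / A B D F E C G / B E F C A G D / G C E B F D A / E D B G C A F / C A G E D F B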